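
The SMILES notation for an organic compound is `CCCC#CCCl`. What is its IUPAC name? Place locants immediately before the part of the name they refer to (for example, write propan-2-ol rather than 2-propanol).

1-chlorohex-2-yne

The longest carbon chain that includes the multiple bond has 6 carbons, so the parent hydride is hexane.
There is one C≡C triple bond, indicated by the ending -yne.
The numbering direction is chosen so that numbering from this end puts the triple bond at C-2 rather than C-4.
This places the triple bond between C-2 and C-3; a chloro group at C-1.
The name is 1-chlorohex-2-yne.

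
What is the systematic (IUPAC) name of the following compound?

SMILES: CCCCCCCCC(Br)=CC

3-bromoundec-2-ene

The longest carbon chain that includes the multiple bond has 11 carbons, so the parent hydride is undecane.
There is one C=C double bond, indicated by the ending -ene.
Number the chain so that numbering from this end puts the double bond at C-2 rather than C-9.
This places the double bond between C-2 and C-3; a bromo group at C-3.
The name is 3-bromoundec-2-ene.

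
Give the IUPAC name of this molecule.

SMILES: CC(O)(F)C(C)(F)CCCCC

2,3-difluoro-3-methyloctan-2-ol

The longest chain bearing the –OH group is 8 carbons long (octane).
The highest-priority functional group is an alcohol (–OH), so the name ends in -ol.
The numbering direction is chosen so that numbering from this end puts the hydroxyl group at C-2 rather than C-7.
This places the hydroxyl at C-2; fluoro groups at C-2 and C-3; a methyl group at C-3.
Prefixes are listed alphabetically: fluoro, methyl.
The name is 2,3-difluoro-3-methyloctan-2-ol.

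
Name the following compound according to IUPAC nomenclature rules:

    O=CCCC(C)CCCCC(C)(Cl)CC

The longest chain bearing the –CHO group is 11 carbons long (undecane).
An aldehyde (terminal –CHO) is the principal characteristic group, giving the suffix -al.
Choose the numbering such that the aldehyde carbon is C-1 by definition.
That gives a chloro group at C-9; methyl groups at C-4 and C-9.
Prefixes are listed alphabetically: chloro, methyl.
The name is 9-chloro-4,9-dimethylundecanal.

9-chloro-4,9-dimethylundecanal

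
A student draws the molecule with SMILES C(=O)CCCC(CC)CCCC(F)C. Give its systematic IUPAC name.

Counting along the main chain through the –CHO group gives 10 carbons: the parent is decane.
An aldehyde (terminal –CHO) is the principal characteristic group, giving the suffix -al.
The numbering direction is chosen so that the aldehyde carbon is C-1 by definition.
That gives an ethyl group at C-5; a fluoro group at C-9.
Substituent prefixes are cited in alphabetical order (multiplying prefixes like di-/tri- are ignored for ordering).
Putting it together: 5-ethyl-9-fluorodecanal.

5-ethyl-9-fluorodecanal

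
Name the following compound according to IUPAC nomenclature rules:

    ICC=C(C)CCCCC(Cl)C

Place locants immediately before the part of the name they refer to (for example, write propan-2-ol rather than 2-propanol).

The longest chain bearing the multiple bond is 9 carbons long (nonane).
A C=C double bond in the chain gives the infix -ene-.
The numbering direction is chosen so that numbering from this end puts the double bond at C-2 rather than C-7.
That gives the double bond between C-2 and C-3; a chloro group at C-8; an iodo group at C-1; a methyl group at C-3.
The substituents are ordered alphabetically, ignoring any di-/tri- multipliers.
The name is 8-chloro-1-iodo-3-methylnon-2-ene.

8-chloro-1-iodo-3-methylnon-2-ene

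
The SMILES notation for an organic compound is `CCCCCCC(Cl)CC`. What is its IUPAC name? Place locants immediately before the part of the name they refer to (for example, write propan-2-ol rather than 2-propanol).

The longest continuous carbon chain has 9 atoms, so the parent hydride is nonane.
Choose the numbering such that the substituent locant set {3} is lower than {7} at the first point of difference.
That gives a chloro group at C-3.
Putting it together: 3-chlorononane.

3-chlorononane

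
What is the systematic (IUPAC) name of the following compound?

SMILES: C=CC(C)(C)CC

Counting along the main chain through the multiple bond gives 5 carbons: the parent is pentane.
There is one C=C double bond, indicated by the ending -ene.
The numbering direction is chosen so that numbering from this end puts the double bond at C-1 rather than C-4.
This places the double bond between C-1 and C-2; two methyl groups at C-3.
The name is 3,3-dimethylpent-1-ene.

3,3-dimethylpent-1-ene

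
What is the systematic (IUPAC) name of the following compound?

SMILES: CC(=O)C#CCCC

The longest chain bearing the carbonyl and the multiple bond is 7 carbons long (heptane).
A ketone (C=O on an internal carbon) is the principal characteristic group, giving the suffix -one.
A C≡C triple bond in the chain gives the infix -yne-.
The numbering direction is chosen so that numbering from this end puts the carbonyl group at C-2 rather than C-6.
With this numbering: the carbonyl at C-2; the triple bond between C-3 and C-4.
The name is hept-3-yn-2-one.

hept-3-yn-2-one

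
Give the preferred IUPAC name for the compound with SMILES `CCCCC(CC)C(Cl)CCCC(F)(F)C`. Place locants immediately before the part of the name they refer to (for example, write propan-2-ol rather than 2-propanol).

6-chloro-7-ethyl-2,2-difluoroundecane

The longest continuous carbon chain has 11 atoms, so the parent hydride is undecane.
Number the chain so that the substituent locant set {2,2,6,7} is lower than {5,6,10,10} at the first point of difference.
That gives a chloro group at C-6; an ethyl group at C-7; two fluoro groups at C-2.
Substituent prefixes are cited in alphabetical order (multiplying prefixes like di-/tri- are ignored for ordering).
The name is 6-chloro-7-ethyl-2,2-difluoroundecane.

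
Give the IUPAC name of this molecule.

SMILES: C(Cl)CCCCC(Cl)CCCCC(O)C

7,12-dichlorododecan-2-ol

The longest chain bearing the –OH group is 12 carbons long (dodecane).
An alcohol (–OH) is the principal characteristic group, giving the suffix -ol.
The numbering direction is chosen so that numbering from this end puts the hydroxyl group at C-2 rather than C-11.
With this numbering: the hydroxyl at C-2; chloro groups at C-7 and C-12.
Putting it together: 7,12-dichlorododecan-2-ol.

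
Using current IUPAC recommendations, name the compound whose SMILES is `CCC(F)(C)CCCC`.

3-fluoro-3-methylheptane

The longest continuous carbon chain has 7 atoms, so the parent hydride is heptane.
Choose the numbering such that the substituent locant set {3,3} is lower than {5,5} at the first point of difference.
That gives a fluoro group at C-3; a methyl group at C-3.
Prefixes are listed alphabetically: fluoro, methyl.
Assembling the pieces gives 3-fluoro-3-methylheptane.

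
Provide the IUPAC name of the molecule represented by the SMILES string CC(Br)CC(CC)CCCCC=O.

8-bromo-6-ethylnonanal

The longest chain bearing the –CHO group is 9 carbons long (nonane).
An aldehyde (terminal –CHO) is the principal characteristic group, giving the suffix -al.
Choose the numbering such that the aldehyde carbon is C-1 by definition.
This places a bromo group at C-8; an ethyl group at C-6.
Substituent prefixes are cited in alphabetical order (multiplying prefixes like di-/tri- are ignored for ordering).
Assembling the pieces gives 8-bromo-6-ethylnonanal.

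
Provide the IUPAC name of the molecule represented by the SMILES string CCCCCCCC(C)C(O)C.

Counting along the main chain through the –OH group gives 10 carbons: the parent is decane.
An alcohol (–OH) is the principal characteristic group, giving the suffix -ol.
The numbering direction is chosen so that numbering from this end puts the hydroxyl group at C-2 rather than C-9.
With this numbering: the hydroxyl at C-2; a methyl group at C-3.
Putting it together: 3-methyldecan-2-ol.

3-methyldecan-2-ol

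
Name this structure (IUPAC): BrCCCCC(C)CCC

The longest carbon chain is 8 atoms: the parent is octane.
Number the chain so that the substituent locant set {1,5} is lower than {4,8} at the first point of difference.
This places a bromo group at C-1; a methyl group at C-5.
Prefixes are listed alphabetically: bromo, methyl.
Putting it together: 1-bromo-5-methyloctane.

1-bromo-5-methyloctane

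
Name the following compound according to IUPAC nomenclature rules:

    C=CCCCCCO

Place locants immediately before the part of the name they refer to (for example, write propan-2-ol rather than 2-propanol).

hept-6-en-1-ol

The longest carbon chain that includes the –OH group and the multiple bond has 7 carbons, so the parent hydride is heptane.
The highest-priority functional group is an alcohol (–OH), so the name ends in -ol.
There is one C=C double bond, indicated by the ending -ene.
Choose the numbering such that numbering from this end puts the hydroxyl group at C-1 rather than C-7.
This places the hydroxyl at C-1; the double bond between C-6 and C-7.
The name is hept-6-en-1-ol.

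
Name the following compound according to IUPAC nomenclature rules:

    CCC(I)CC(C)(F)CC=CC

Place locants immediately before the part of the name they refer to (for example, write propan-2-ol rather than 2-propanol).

The longest carbon chain that includes the multiple bond has 9 carbons, so the parent hydride is nonane.
The chain contains a C=C double bond, so the unsaturation ending is -ene.
The numbering direction is chosen so that numbering from this end puts the double bond at C-2 rather than C-7.
This places the double bond between C-2 and C-3; a fluoro group at C-5; an iodo group at C-7; a methyl group at C-5.
Prefixes are listed alphabetically: fluoro, iodo, methyl.
The name is 5-fluoro-7-iodo-5-methylnon-2-ene.

5-fluoro-7-iodo-5-methylnon-2-ene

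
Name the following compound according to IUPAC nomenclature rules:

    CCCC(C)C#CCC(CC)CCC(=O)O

The longest carbon chain that includes the –COOH group and the multiple bond has 11 carbons, so the parent hydride is undecane.
The highest-priority functional group is a carboxylic acid (terminal –COOH), so the name ends in -oic acid.
There is one C≡C triple bond, indicated by the ending -yne.
The numbering direction is chosen so that the carboxylic acid carbon is C-1 by definition.
That gives the triple bond between C-6 and C-7; an ethyl group at C-4; a methyl group at C-8.
Substituent prefixes are cited in alphabetical order (multiplying prefixes like di-/tri- are ignored for ordering).
The name is 4-ethyl-8-methylundec-6-ynoic acid.

4-ethyl-8-methylundec-6-ynoic acid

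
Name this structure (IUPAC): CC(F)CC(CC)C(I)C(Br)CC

6-bromo-4-ethyl-2-fluoro-5-iodooctane

The longest carbon chain is 8 atoms: the parent is octane.
Number the chain so that the substituent locant set {2,4,5,6} is lower than {3,4,5,7} at the first point of difference.
This places a bromo group at C-6; an ethyl group at C-4; a fluoro group at C-2; an iodo group at C-5.
Substituent prefixes are cited in alphabetical order (multiplying prefixes like di-/tri- are ignored for ordering).
Assembling the pieces gives 6-bromo-4-ethyl-2-fluoro-5-iodooctane.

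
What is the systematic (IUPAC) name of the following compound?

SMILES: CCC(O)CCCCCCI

The longest chain bearing the –OH group is 9 carbons long (nonane).
An alcohol (–OH) is the principal characteristic group, giving the suffix -ol.
The numbering direction is chosen so that numbering from this end puts the hydroxyl group at C-3 rather than C-7.
With this numbering: the hydroxyl at C-3; an iodo group at C-9.
The name is 9-iodononan-3-ol.

9-iodononan-3-ol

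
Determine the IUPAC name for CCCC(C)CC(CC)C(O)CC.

4-ethyl-6-methylnonan-3-ol

Counting along the main chain through the –OH group gives 9 carbons: the parent is nonane.
The principal characteristic group is an alcohol (–OH), named with the suffix -ol.
The numbering direction is chosen so that numbering from this end puts the hydroxyl group at C-3 rather than C-7.
With this numbering: the hydroxyl at C-3; an ethyl group at C-4; a methyl group at C-6.
The substituents are ordered alphabetically, ignoring any di-/tri- multipliers.
The name is 4-ethyl-6-methylnonan-3-ol.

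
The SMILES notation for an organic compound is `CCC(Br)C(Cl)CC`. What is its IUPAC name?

The parent chain contains 6 carbons (hexane).
Choose the numbering such that the locant sets are identical either way, so the alphabetically earlier bromo substituent takes the lower locant (3 rather than 4).
This places a bromo group at C-3; a chloro group at C-4.
Prefixes are listed alphabetically: bromo, chloro.
Putting it together: 3-bromo-4-chlorohexane.

3-bromo-4-chlorohexane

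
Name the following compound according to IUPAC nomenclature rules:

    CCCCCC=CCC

The longest carbon chain that includes the multiple bond has 9 carbons, so the parent hydride is nonane.
The chain contains a C=C double bond, so the unsaturation ending is -ene.
Number the chain so that numbering from this end puts the double bond at C-3 rather than C-6.
This places the double bond between C-3 and C-4.
Assembling the pieces gives non-3-ene.

non-3-ene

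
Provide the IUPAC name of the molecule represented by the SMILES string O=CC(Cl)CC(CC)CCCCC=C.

The longest chain bearing the –CHO group and the multiple bond is 10 carbons long (decane).
An aldehyde (terminal –CHO) is the principal characteristic group, giving the suffix -al.
There is one C=C double bond, indicated by the ending -ene.
Number the chain so that the aldehyde carbon is C-1 by definition.
This places the double bond between C-9 and C-10; a chloro group at C-2; an ethyl group at C-4.
The substituents are ordered alphabetically, ignoring any di-/tri- multipliers.
Putting it together: 2-chloro-4-ethyldec-9-enal.

2-chloro-4-ethyldec-9-enal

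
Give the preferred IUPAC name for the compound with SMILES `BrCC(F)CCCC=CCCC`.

The longest carbon chain that includes the multiple bond has 10 carbons, so the parent hydride is decane.
There is one C=C double bond, indicated by the ending -ene.
The numbering direction is chosen so that numbering from this end puts the double bond at C-4 rather than C-6.
This places the double bond between C-4 and C-5; a bromo group at C-10; a fluoro group at C-9.
Prefixes are listed alphabetically: bromo, fluoro.
The name is 10-bromo-9-fluorodec-4-ene.

10-bromo-9-fluorodec-4-ene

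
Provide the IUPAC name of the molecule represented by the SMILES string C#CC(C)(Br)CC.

3-bromo-3-methylpent-1-yne

Counting along the main chain through the multiple bond gives 5 carbons: the parent is pentane.
A C≡C triple bond in the chain gives the infix -yne-.
Choose the numbering such that numbering from this end puts the triple bond at C-1 rather than C-4.
With this numbering: the triple bond between C-1 and C-2; a bromo group at C-3; a methyl group at C-3.
The substituents are ordered alphabetically, ignoring any di-/tri- multipliers.
The name is 3-bromo-3-methylpent-1-yne.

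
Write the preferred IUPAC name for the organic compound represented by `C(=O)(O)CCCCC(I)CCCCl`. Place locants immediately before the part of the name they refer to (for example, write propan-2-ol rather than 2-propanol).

9-chloro-6-iodononanoic acid

Counting along the main chain through the –COOH group gives 9 carbons: the parent is nonane.
A carboxylic acid (terminal –COOH) is the principal characteristic group, giving the suffix -oic acid.
Choose the numbering such that the carboxylic acid carbon is C-1 by definition.
This places a chloro group at C-9; an iodo group at C-6.
Substituent prefixes are cited in alphabetical order (multiplying prefixes like di-/tri- are ignored for ordering).
Assembling the pieces gives 9-chloro-6-iodononanoic acid.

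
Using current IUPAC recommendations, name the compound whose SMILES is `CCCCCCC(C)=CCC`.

The longest chain bearing the multiple bond is 10 carbons long (decane).
A C=C double bond in the chain gives the infix -ene-.
The numbering direction is chosen so that numbering from this end puts the double bond at C-3 rather than C-7.
With this numbering: the double bond between C-3 and C-4; a methyl group at C-4.
Assembling the pieces gives 4-methyldec-3-ene.

4-methyldec-3-ene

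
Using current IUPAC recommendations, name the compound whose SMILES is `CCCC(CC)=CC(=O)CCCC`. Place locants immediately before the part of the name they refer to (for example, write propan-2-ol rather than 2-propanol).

7-ethyldec-6-en-5-one

Counting along the main chain through the carbonyl and the multiple bond gives 10 carbons: the parent is decane.
The principal characteristic group is a ketone (C=O on an internal carbon), named with the suffix -one.
There is one C=C double bond, indicated by the ending -ene.
The numbering direction is chosen so that numbering from this end puts the carbonyl group at C-5 rather than C-6.
That gives the carbonyl at C-5; the double bond between C-6 and C-7; an ethyl group at C-7.
Putting it together: 7-ethyldec-6-en-5-one.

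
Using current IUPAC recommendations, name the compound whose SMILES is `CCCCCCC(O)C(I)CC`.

The longest carbon chain that includes the –OH group has 10 carbons, so the parent hydride is decane.
An alcohol (–OH) is the principal characteristic group, giving the suffix -ol.
Choose the numbering such that numbering from this end puts the hydroxyl group at C-4 rather than C-7.
This places the hydroxyl at C-4; an iodo group at C-3.
Assembling the pieces gives 3-iododecan-4-ol.

3-iododecan-4-ol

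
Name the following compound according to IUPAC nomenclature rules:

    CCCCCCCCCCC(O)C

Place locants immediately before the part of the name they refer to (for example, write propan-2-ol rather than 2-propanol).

dodecan-2-ol

The longest chain bearing the –OH group is 12 carbons long (dodecane).
The highest-priority functional group is an alcohol (–OH), so the name ends in -ol.
The numbering direction is chosen so that numbering from this end puts the hydroxyl group at C-2 rather than C-11.
With this numbering: the hydroxyl at C-2.
The name is dodecan-2-ol.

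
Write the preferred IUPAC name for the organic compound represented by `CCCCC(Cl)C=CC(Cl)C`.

The longest carbon chain that includes the multiple bond has 9 carbons, so the parent hydride is nonane.
The chain contains a C=C double bond, so the unsaturation ending is -ene.
Choose the numbering such that numbering from this end puts the double bond at C-3 rather than C-6.
This places the double bond between C-3 and C-4; chloro groups at C-2 and C-5.
The name is 2,5-dichloronon-3-ene.

2,5-dichloronon-3-ene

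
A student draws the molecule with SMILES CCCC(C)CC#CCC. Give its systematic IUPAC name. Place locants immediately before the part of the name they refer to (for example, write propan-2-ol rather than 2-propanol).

6-methylnon-3-yne

Counting along the main chain through the multiple bond gives 9 carbons: the parent is nonane.
A C≡C triple bond in the chain gives the infix -yne-.
Choose the numbering such that numbering from this end puts the triple bond at C-3 rather than C-6.
This places the triple bond between C-3 and C-4; a methyl group at C-6.
Assembling the pieces gives 6-methylnon-3-yne.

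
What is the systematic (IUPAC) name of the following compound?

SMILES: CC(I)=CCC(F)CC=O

Counting along the main chain through the –CHO group and the multiple bond gives 7 carbons: the parent is heptane.
An aldehyde (terminal –CHO) is the principal characteristic group, giving the suffix -al.
The chain contains a C=C double bond, so the unsaturation ending is -ene.
The numbering direction is chosen so that the aldehyde carbon is C-1 by definition.
That gives the double bond between C-5 and C-6; a fluoro group at C-3; an iodo group at C-6.
Substituent prefixes are cited in alphabetical order (multiplying prefixes like di-/tri- are ignored for ordering).
Putting it together: 3-fluoro-6-iodohept-5-enal.

3-fluoro-6-iodohept-5-enal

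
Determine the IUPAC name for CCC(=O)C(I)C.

The longest chain bearing the carbonyl is 5 carbons long (pentane).
The principal characteristic group is a ketone (C=O on an internal carbon), named with the suffix -one.
The numbering direction is chosen so that the substituent locant set {2} is lower than {4} at the first point of difference.
This places the carbonyl at C-3; an iodo group at C-2.
Assembling the pieces gives 2-iodopentan-3-one.

2-iodopentan-3-one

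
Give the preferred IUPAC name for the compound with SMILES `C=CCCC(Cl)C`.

5-chlorohex-1-ene

The longest chain bearing the multiple bond is 6 carbons long (hexane).
A C=C double bond in the chain gives the infix -ene-.
Choose the numbering such that numbering from this end puts the double bond at C-1 rather than C-5.
With this numbering: the double bond between C-1 and C-2; a chloro group at C-5.
Assembling the pieces gives 5-chlorohex-1-ene.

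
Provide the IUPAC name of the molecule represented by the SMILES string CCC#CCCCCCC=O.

dec-7-ynal

The longest chain bearing the –CHO group and the multiple bond is 10 carbons long (decane).
The principal characteristic group is an aldehyde (terminal –CHO), named with the suffix -al.
There is one C≡C triple bond, indicated by the ending -yne.
Choose the numbering such that the aldehyde carbon is C-1 by definition.
This places the triple bond between C-7 and C-8.
Putting it together: dec-7-ynal.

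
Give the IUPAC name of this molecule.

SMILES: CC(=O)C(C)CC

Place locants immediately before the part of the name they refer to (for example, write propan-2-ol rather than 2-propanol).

The longest carbon chain that includes the carbonyl has 5 carbons, so the parent hydride is pentane.
A ketone (C=O on an internal carbon) is the principal characteristic group, giving the suffix -one.
Choose the numbering such that numbering from this end puts the carbonyl group at C-2 rather than C-4.
With this numbering: the carbonyl at C-2; a methyl group at C-3.
Assembling the pieces gives 3-methylpentan-2-one.

3-methylpentan-2-one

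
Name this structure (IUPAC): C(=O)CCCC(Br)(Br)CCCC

5,5-dibromononanal

The longest carbon chain that includes the –CHO group has 9 carbons, so the parent hydride is nonane.
The highest-priority functional group is an aldehyde (terminal –CHO), so the name ends in -al.
The numbering direction is chosen so that the aldehyde carbon is C-1 by definition.
This places two bromo groups at C-5.
The name is 5,5-dibromononanal.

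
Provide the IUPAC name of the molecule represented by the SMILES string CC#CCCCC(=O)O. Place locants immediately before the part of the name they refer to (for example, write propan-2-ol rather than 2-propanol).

The longest chain bearing the –COOH group and the multiple bond is 7 carbons long (heptane).
The highest-priority functional group is a carboxylic acid (terminal –COOH), so the name ends in -oic acid.
A C≡C triple bond in the chain gives the infix -yne-.
Choose the numbering such that the carboxylic acid carbon is C-1 by definition.
This places the triple bond between C-5 and C-6.
Assembling the pieces gives hept-5-ynoic acid.

hept-5-ynoic acid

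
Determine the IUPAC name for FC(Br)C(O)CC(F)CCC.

Counting along the main chain through the –OH group gives 7 carbons: the parent is heptane.
The principal characteristic group is an alcohol (–OH), named with the suffix -ol.
Number the chain so that numbering from this end puts the hydroxyl group at C-2 rather than C-6.
That gives the hydroxyl at C-2; a bromo group at C-1; fluoro groups at C-1 and C-4.
Prefixes are listed alphabetically: bromo, fluoro.
Assembling the pieces gives 1-bromo-1,4-difluoroheptan-2-ol.

1-bromo-1,4-difluoroheptan-2-ol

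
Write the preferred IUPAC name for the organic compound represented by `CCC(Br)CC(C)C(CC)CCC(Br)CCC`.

3,9-dibromo-6-ethyl-5-methyldodecane

The parent chain contains 12 carbons (dodecane).
Choose the numbering such that the substituent locant set {3,5,6,9} is lower than {4,7,8,10} at the first point of difference.
That gives bromo groups at C-3 and C-9; an ethyl group at C-6; a methyl group at C-5.
Prefixes are listed alphabetically: bromo, ethyl, methyl.
The name is 3,9-dibromo-6-ethyl-5-methyldodecane.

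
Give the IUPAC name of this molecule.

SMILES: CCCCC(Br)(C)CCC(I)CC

6-bromo-3-iodo-6-methyldecane

The parent chain contains 10 carbons (decane).
Number the chain so that the substituent locant set {3,6,6} is lower than {5,5,8} at the first point of difference.
That gives a bromo group at C-6; an iodo group at C-3; a methyl group at C-6.
Prefixes are listed alphabetically: bromo, iodo, methyl.
The name is 6-bromo-3-iodo-6-methyldecane.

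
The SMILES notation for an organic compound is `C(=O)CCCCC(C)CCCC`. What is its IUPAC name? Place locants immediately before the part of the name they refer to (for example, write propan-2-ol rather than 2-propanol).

6-methyldecanal

The longest carbon chain that includes the –CHO group has 10 carbons, so the parent hydride is decane.
The principal characteristic group is an aldehyde (terminal –CHO), named with the suffix -al.
Number the chain so that the aldehyde carbon is C-1 by definition.
With this numbering: a methyl group at C-6.
The name is 6-methyldecanal.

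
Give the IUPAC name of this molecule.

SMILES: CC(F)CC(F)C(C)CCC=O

The longest carbon chain that includes the –CHO group has 8 carbons, so the parent hydride is octane.
An aldehyde (terminal –CHO) is the principal characteristic group, giving the suffix -al.
Choose the numbering such that the aldehyde carbon is C-1 by definition.
With this numbering: fluoro groups at C-5 and C-7; a methyl group at C-4.
Substituent prefixes are cited in alphabetical order (multiplying prefixes like di-/tri- are ignored for ordering).
The name is 5,7-difluoro-4-methyloctanal.

5,7-difluoro-4-methyloctanal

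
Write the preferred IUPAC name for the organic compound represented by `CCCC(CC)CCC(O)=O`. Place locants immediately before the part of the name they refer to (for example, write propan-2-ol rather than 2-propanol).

4-ethylheptanoic acid

The longest carbon chain that includes the –COOH group has 7 carbons, so the parent hydride is heptane.
The highest-priority functional group is a carboxylic acid (terminal –COOH), so the name ends in -oic acid.
Choose the numbering such that the carboxylic acid carbon is C-1 by definition.
With this numbering: an ethyl group at C-4.
Putting it together: 4-ethylheptanoic acid.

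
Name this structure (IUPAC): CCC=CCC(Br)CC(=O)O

3-bromooct-5-enoic acid

The longest chain bearing the –COOH group and the multiple bond is 8 carbons long (octane).
The highest-priority functional group is a carboxylic acid (terminal –COOH), so the name ends in -oic acid.
The chain contains a C=C double bond, so the unsaturation ending is -ene.
The numbering direction is chosen so that the carboxylic acid carbon is C-1 by definition.
With this numbering: the double bond between C-5 and C-6; a bromo group at C-3.
The name is 3-bromooct-5-enoic acid.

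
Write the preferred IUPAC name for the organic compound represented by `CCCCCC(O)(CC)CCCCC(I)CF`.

The longest chain bearing the –OH group is 12 carbons long (dodecane).
An alcohol (–OH) is the principal characteristic group, giving the suffix -ol.
Number the chain so that numbering from this end puts the hydroxyl group at C-6 rather than C-7.
With this numbering: the hydroxyl at C-6; an ethyl group at C-6; a fluoro group at C-12; an iodo group at C-11.
Prefixes are listed alphabetically: ethyl, fluoro, iodo.
Assembling the pieces gives 6-ethyl-12-fluoro-11-iodododecan-6-ol.

6-ethyl-12-fluoro-11-iodododecan-6-ol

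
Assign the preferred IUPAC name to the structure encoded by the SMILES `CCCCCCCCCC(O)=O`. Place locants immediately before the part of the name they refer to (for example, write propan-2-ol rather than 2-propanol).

The longest chain bearing the –COOH group is 10 carbons long (decane).
The highest-priority functional group is a carboxylic acid (terminal –COOH), so the name ends in -oic acid.
Number the chain so that the carboxylic acid carbon is C-1 by definition.
Putting it together: decanoic acid.

decanoic acid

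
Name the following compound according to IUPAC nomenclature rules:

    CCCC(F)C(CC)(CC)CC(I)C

4,4-diethyl-5-fluoro-2-iodooctane

The parent chain contains 8 carbons (octane).
Number the chain so that the substituent locant set {2,4,4,5} is lower than {4,5,5,7} at the first point of difference.
That gives two ethyl groups at C-4; a fluoro group at C-5; an iodo group at C-2.
Prefixes are listed alphabetically: ethyl, fluoro, iodo.
Assembling the pieces gives 4,4-diethyl-5-fluoro-2-iodooctane.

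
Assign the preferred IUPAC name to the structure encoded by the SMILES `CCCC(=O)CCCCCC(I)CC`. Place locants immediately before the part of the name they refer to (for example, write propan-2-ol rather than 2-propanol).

The longest carbon chain that includes the carbonyl has 12 carbons, so the parent hydride is dodecane.
A ketone (C=O on an internal carbon) is the principal characteristic group, giving the suffix -one.
Choose the numbering such that numbering from this end puts the carbonyl group at C-4 rather than C-9.
With this numbering: the carbonyl at C-4; an iodo group at C-10.
The name is 10-iodododecan-4-one.

10-iodododecan-4-one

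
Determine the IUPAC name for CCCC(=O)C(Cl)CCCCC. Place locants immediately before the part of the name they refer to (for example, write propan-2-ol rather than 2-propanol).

Counting along the main chain through the carbonyl gives 10 carbons: the parent is decane.
A ketone (C=O on an internal carbon) is the principal characteristic group, giving the suffix -one.
Number the chain so that numbering from this end puts the carbonyl group at C-4 rather than C-7.
This places the carbonyl at C-4; a chloro group at C-5.
Assembling the pieces gives 5-chlorodecan-4-one.

5-chlorodecan-4-one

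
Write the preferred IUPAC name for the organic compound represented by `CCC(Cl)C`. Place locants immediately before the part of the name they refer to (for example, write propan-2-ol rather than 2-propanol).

2-chlorobutane

The longest carbon chain is 4 atoms: the parent is butane.
The numbering direction is chosen so that the substituent locant set {2} is lower than {3} at the first point of difference.
That gives a chloro group at C-2.
Putting it together: 2-chlorobutane.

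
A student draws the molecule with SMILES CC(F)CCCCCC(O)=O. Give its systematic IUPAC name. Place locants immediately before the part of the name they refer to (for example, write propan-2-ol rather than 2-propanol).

Counting along the main chain through the –COOH group gives 8 carbons: the parent is octane.
The principal characteristic group is a carboxylic acid (terminal –COOH), named with the suffix -oic acid.
The numbering direction is chosen so that the carboxylic acid carbon is C-1 by definition.
This places a fluoro group at C-7.
The name is 7-fluorooctanoic acid.

7-fluorooctanoic acid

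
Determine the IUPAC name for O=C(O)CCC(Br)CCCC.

4-bromooctanoic acid

The longest chain bearing the –COOH group is 8 carbons long (octane).
A carboxylic acid (terminal –COOH) is the principal characteristic group, giving the suffix -oic acid.
The numbering direction is chosen so that the carboxylic acid carbon is C-1 by definition.
With this numbering: a bromo group at C-4.
The name is 4-bromooctanoic acid.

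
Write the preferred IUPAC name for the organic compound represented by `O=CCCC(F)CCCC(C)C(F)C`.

The longest carbon chain that includes the –CHO group has 10 carbons, so the parent hydride is decane.
The principal characteristic group is an aldehyde (terminal –CHO), named with the suffix -al.
Number the chain so that the aldehyde carbon is C-1 by definition.
This places fluoro groups at C-4 and C-9; a methyl group at C-8.
Substituent prefixes are cited in alphabetical order (multiplying prefixes like di-/tri- are ignored for ordering).
The name is 4,9-difluoro-8-methyldecanal.

4,9-difluoro-8-methyldecanal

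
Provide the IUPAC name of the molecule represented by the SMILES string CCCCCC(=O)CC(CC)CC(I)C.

The longest chain bearing the carbonyl is 11 carbons long (undecane).
A ketone (C=O on an internal carbon) is the principal characteristic group, giving the suffix -one.
Choose the numbering such that the substituent locant set {2,4} is lower than {8,10} at the first point of difference.
This places the carbonyl at C-6; an ethyl group at C-4; an iodo group at C-2.
Prefixes are listed alphabetically: ethyl, iodo.
The name is 4-ethyl-2-iodoundecan-6-one.

4-ethyl-2-iodoundecan-6-one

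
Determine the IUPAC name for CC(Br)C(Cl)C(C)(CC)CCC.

The longest continuous carbon chain has 7 atoms, so the parent hydride is heptane.
Choose the numbering such that the substituent locant set {2,3,4,4} is lower than {4,4,5,6} at the first point of difference.
This places a bromo group at C-2; a chloro group at C-3; an ethyl group at C-4; a methyl group at C-4.
The substituents are ordered alphabetically, ignoring any di-/tri- multipliers.
The name is 2-bromo-3-chloro-4-ethyl-4-methylheptane.

2-bromo-3-chloro-4-ethyl-4-methylheptane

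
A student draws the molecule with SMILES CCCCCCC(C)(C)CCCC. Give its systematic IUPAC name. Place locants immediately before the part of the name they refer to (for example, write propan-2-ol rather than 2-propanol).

5,5-dimethylundecane

The longest continuous carbon chain has 11 atoms, so the parent hydride is undecane.
Number the chain so that the substituent locant set {5,5} is lower than {7,7} at the first point of difference.
This places two methyl groups at C-5.
Assembling the pieces gives 5,5-dimethylundecane.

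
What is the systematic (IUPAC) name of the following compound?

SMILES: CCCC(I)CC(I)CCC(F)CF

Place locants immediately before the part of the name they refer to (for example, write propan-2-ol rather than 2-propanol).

The longest continuous carbon chain has 10 atoms, so the parent hydride is decane.
Choose the numbering such that the substituent locant set {1,2,5,7} is lower than {4,6,9,10} at the first point of difference.
With this numbering: fluoro groups at C-1 and C-2; iodo groups at C-5 and C-7.
Substituent prefixes are cited in alphabetical order (multiplying prefixes like di-/tri- are ignored for ordering).
Assembling the pieces gives 1,2-difluoro-5,7-diiododecane.

1,2-difluoro-5,7-diiododecane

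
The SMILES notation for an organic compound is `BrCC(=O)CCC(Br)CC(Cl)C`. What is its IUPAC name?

The longest chain bearing the carbonyl is 8 carbons long (octane).
A ketone (C=O on an internal carbon) is the principal characteristic group, giving the suffix -one.
The numbering direction is chosen so that numbering from this end puts the carbonyl group at C-2 rather than C-7.
With this numbering: the carbonyl at C-2; bromo groups at C-1 and C-5; a chloro group at C-7.
Substituent prefixes are cited in alphabetical order (multiplying prefixes like di-/tri- are ignored for ordering).
The name is 1,5-dibromo-7-chlorooctan-2-one.

1,5-dibromo-7-chlorooctan-2-one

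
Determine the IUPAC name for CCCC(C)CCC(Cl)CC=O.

3-chloro-6-methylnonanal

Counting along the main chain through the –CHO group gives 9 carbons: the parent is nonane.
The highest-priority functional group is an aldehyde (terminal –CHO), so the name ends in -al.
Choose the numbering such that the aldehyde carbon is C-1 by definition.
This places a chloro group at C-3; a methyl group at C-6.
Substituent prefixes are cited in alphabetical order (multiplying prefixes like di-/tri- are ignored for ordering).
Assembling the pieces gives 3-chloro-6-methylnonanal.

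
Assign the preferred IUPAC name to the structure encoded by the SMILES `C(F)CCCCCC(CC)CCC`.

7-ethyl-1-fluorodecane

The parent chain contains 10 carbons (decane).
Number the chain so that the substituent locant set {1,7} is lower than {4,10} at the first point of difference.
This places an ethyl group at C-7; a fluoro group at C-1.
Prefixes are listed alphabetically: ethyl, fluoro.
Putting it together: 7-ethyl-1-fluorodecane.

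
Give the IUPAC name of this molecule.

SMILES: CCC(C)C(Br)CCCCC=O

6-bromo-7-methylnonanal

The longest chain bearing the –CHO group is 9 carbons long (nonane).
The highest-priority functional group is an aldehyde (terminal –CHO), so the name ends in -al.
Choose the numbering such that the aldehyde carbon is C-1 by definition.
This places a bromo group at C-6; a methyl group at C-7.
Prefixes are listed alphabetically: bromo, methyl.
Assembling the pieces gives 6-bromo-7-methylnonanal.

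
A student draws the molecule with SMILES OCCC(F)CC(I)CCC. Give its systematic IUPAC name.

Counting along the main chain through the –OH group gives 8 carbons: the parent is octane.
An alcohol (–OH) is the principal characteristic group, giving the suffix -ol.
The numbering direction is chosen so that numbering from this end puts the hydroxyl group at C-1 rather than C-8.
That gives the hydroxyl at C-1; a fluoro group at C-3; an iodo group at C-5.
Prefixes are listed alphabetically: fluoro, iodo.
Putting it together: 3-fluoro-5-iodooctan-1-ol.

3-fluoro-5-iodooctan-1-ol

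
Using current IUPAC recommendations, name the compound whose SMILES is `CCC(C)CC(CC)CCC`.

5-ethyl-3-methyloctane

The longest continuous carbon chain has 8 atoms, so the parent hydride is octane.
Choose the numbering such that the substituent locant set {3,5} is lower than {4,6} at the first point of difference.
That gives an ethyl group at C-5; a methyl group at C-3.
Substituent prefixes are cited in alphabetical order (multiplying prefixes like di-/tri- are ignored for ordering).
Assembling the pieces gives 5-ethyl-3-methyloctane.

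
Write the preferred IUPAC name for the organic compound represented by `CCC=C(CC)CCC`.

4-ethylhept-3-ene

The longest carbon chain that includes the multiple bond has 7 carbons, so the parent hydride is heptane.
The chain contains a C=C double bond, so the unsaturation ending is -ene.
Choose the numbering such that numbering from this end puts the double bond at C-3 rather than C-4.
That gives the double bond between C-3 and C-4; an ethyl group at C-4.
The name is 4-ethylhept-3-ene.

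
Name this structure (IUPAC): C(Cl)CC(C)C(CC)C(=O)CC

7-chloro-4-ethyl-5-methylheptan-3-one

Counting along the main chain through the carbonyl gives 7 carbons: the parent is heptane.
The principal characteristic group is a ketone (C=O on an internal carbon), named with the suffix -one.
Number the chain so that numbering from this end puts the carbonyl group at C-3 rather than C-5.
That gives the carbonyl at C-3; a chloro group at C-7; an ethyl group at C-4; a methyl group at C-5.
The substituents are ordered alphabetically, ignoring any di-/tri- multipliers.
Putting it together: 7-chloro-4-ethyl-5-methylheptan-3-one.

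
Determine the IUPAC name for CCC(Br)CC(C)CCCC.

3-bromo-5-methylnonane

The parent chain contains 9 carbons (nonane).
Number the chain so that the substituent locant set {3,5} is lower than {5,7} at the first point of difference.
With this numbering: a bromo group at C-3; a methyl group at C-5.
Substituent prefixes are cited in alphabetical order (multiplying prefixes like di-/tri- are ignored for ordering).
The name is 3-bromo-5-methylnonane.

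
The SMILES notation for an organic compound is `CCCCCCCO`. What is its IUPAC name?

The longest chain bearing the –OH group is 7 carbons long (heptane).
An alcohol (–OH) is the principal characteristic group, giving the suffix -ol.
Choose the numbering such that numbering from this end puts the hydroxyl group at C-1 rather than C-7.
With this numbering: the hydroxyl at C-1.
Assembling the pieces gives heptan-1-ol.

heptan-1-ol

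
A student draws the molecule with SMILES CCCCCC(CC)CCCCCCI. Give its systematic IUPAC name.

The longest carbon chain is 12 atoms: the parent is dodecane.
Choose the numbering such that the substituent locant set {1,7} is lower than {6,12} at the first point of difference.
With this numbering: an ethyl group at C-7; an iodo group at C-1.
Substituent prefixes are cited in alphabetical order (multiplying prefixes like di-/tri- are ignored for ordering).
Assembling the pieces gives 7-ethyl-1-iodododecane.

7-ethyl-1-iodododecane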